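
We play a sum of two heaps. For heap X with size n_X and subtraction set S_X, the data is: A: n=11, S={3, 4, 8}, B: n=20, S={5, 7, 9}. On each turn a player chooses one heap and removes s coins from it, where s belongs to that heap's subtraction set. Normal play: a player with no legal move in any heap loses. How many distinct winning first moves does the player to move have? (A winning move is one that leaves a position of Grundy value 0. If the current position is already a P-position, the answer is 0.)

1

Heap A, S = {3, 4, 8}:
n :  0  1  2  3  4  5  6  7  8  9 10 11
G :  0  0  0  1  1  1  2  0  2  3  1  3
G_A(11) = 3.
Heap B, S = {5, 7, 9}:
n :  0  1  2  3  4  5  6  7  8  9 10 11 12 13 14 15 16 17 18 19 20
G :  0  0  0  0  0  1  1  1  1  1  2  2  2  2  0  0  0  0  0  1  1
G_B(20) = 1.
Combined Grundy value = 3 ⊕ 1 = 2.
A winning move leaves total XOR = 0, i.e. changes one component's Grundy value g to g ⊕ X where X is the current total.
Heap A: need g' = 3⊕2 = 1. Options: 11−3→G=2, 11−4→G=0, 11−8→G=1. Hits: 1.
Heap B: need g' = 1⊕2 = 3. Options: 20−5→G=0, 20−7→G=2, 20−9→G=2. Hits: 0.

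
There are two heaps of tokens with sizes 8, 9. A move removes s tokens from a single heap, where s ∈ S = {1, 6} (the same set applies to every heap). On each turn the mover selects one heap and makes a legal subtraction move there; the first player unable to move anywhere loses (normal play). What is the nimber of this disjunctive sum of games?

1

All heaps use S = {1, 6}:
n : 0 1 2 3 4 5 6 7 8 9
G : 0 1 0 1 0 1 2 0 1 0
Heap A: G(8) = 1.
Heap B: G(9) = 0.
Combined Grundy value = 1 ⊕ 0 = 1.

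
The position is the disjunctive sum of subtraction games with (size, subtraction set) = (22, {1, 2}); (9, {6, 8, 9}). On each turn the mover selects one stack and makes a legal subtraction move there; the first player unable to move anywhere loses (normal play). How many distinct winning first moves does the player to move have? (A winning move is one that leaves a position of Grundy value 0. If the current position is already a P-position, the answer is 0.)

Stack A, S = {1, 2}:
n :  0  1  2  3  4  5  6  7  8  9 10 11 12 13 14 15 16 17 18 19 20 21 22
G :  0  1  2  0  1  2  0  1  2  0  1  2  0  1  2  0  1  2  0  1  2  0  1
G_A(22) = 1.
Stack B, S = {6, 8, 9}:
n : 0 1 2 3 4 5 6 7 8 9
G : 0 0 0 0 0 0 1 1 1 1
G_B(9) = 1.
Combined Grundy value = 1 ⊕ 1 = 0.
A winning move leaves total XOR = 0, i.e. changes one component's Grundy value g to g ⊕ X where X is the current total.
Stack A: target g' = 1⊕0 = 1, but every legal move changes the Grundy value (mex property), so 0 moves.
Stack B: target g' = 1⊕0 = 1, but every legal move changes the Grundy value (mex property), so 0 moves.

0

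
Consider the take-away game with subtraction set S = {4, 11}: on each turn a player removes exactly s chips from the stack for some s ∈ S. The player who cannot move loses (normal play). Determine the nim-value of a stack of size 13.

n :  0  1  2  3  4  5  6  7  8  9 10 11 12 13
G :  0  0  0  0  1  1  1  1  0  0  0  2  1  1

1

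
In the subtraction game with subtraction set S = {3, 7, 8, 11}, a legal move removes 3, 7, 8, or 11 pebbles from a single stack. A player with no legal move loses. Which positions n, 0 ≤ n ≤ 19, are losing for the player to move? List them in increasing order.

G(0) = 0
G(1) = mex{} = 0
G(2) = mex{} = 0
G(3) = mex{0} = 1
G(4) = mex{0} = 1
G(5) = mex{0} = 1
G(6) = mex{1} = 0
G(7) = mex{1,0} = 2
G(8) = mex{1,0,0} = 2
G(9) = mex{0,0,0} = 1
G(10) = mex{2,1,0} = 3
G(11) = mex{2,1,1,0} = 3
G(12) = mex{1,1,1,0} = 2
G(13) = mex{3,0,1,0} = 2
G(14) = mex{3,2,0,1} = 4
G(15) = mex{2,2,2,1} = 0
G(16) = mex{2,1,2,1} = 0
G(17) = mex{4,3,1,0} = 2
G(18) = mex{0,3,3,2} = 1
G(19) = mex{0,2,3,2} = 1
P-positions are exactly the n with G(n) = 0.

0, 1, 2, 6, 15, 16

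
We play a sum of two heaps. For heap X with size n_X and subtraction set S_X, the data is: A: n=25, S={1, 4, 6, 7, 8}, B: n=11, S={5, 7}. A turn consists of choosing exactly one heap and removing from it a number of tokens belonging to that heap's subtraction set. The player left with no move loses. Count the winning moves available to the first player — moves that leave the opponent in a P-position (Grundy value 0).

Heap A, S = {1, 4, 6, 7, 8}:
n :  0  1  2  3  4  5  6  7  8  9 10 11 12 13 14 15 16 17 18 19 20 21 22 23 24 25
G :  0  1  0  1  2  0  1  2  3  2  3  4  5  3  0  1  0  1  2  0  1  2  3  2  3  4
G_A(25) = 4.
Heap B, S = {5, 7}:
n :  0  1  2  3  4  5  6  7  8  9 10 11
G :  0  0  0  0  0  1  1  1  1  1  2  2
G_B(11) = 2.
Combined Grundy value = 4 ⊕ 2 = 6.
A winning move leaves total XOR = 0, i.e. changes one component's Grundy value g to g ⊕ X where X is the current total.
Heap A: need g' = 4⊕6 = 2. Options: 25−1→G=3, 25−4→G=2, 25−6→G=0, 25−7→G=2, 25−8→G=1. Hits: 2.
Heap B: need g' = 2⊕6 = 4. Options: 11−5→G=1, 11−7→G=0. Hits: 0.

2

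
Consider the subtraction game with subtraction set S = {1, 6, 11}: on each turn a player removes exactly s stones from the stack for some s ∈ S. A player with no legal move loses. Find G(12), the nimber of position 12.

0

G(0) = 0
G(1) = mex{0} = 1
G(2) = mex{1} = 0
G(3) = mex{0} = 1
G(4) = mex{1} = 0
G(5) = mex{0} = 1
G(6) = mex{1,0} = 2
G(7) = mex{2,1} = 0
G(8) = mex{0,0} = 1
G(9) = mex{1,1} = 0
G(10) = mex{0,0} = 1
G(11) = mex{1,1,0} = 2
G(12) = mex{2,2,1} = 0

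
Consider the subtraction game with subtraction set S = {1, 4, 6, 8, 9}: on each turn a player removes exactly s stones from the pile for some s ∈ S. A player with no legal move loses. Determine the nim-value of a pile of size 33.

2

n :  0  1  2  3  4  5  6  7  8  9 10 11 12 13 14 15 16 17 18 19 20 21 22 23 24 25 26 27 28 29 30 31 32 33
G :  0  1  0  1  2  0  1  0  1  2  3  2  0  1  2  3  2  0  1  0  1  2  0  1  0  1  2  3  2  0  1  2  3  2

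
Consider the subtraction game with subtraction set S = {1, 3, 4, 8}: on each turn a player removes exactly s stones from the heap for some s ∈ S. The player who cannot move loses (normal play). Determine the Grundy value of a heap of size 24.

1

G(0) = 0
G(1) = mex{0} = 1
G(2) = mex{1} = 0
G(3) = mex{0,0} = 1
G(4) = mex{1,1,0} = 2
G(5) = mex{2,0,1} = 3
G(6) = mex{3,1,0} = 2
G(7) = mex{2,2,1} = 0
G(8) = mex{0,3,2,0} = 1
G(9) = mex{1,2,3,1} = 0
G(10) = mex{0,0,2,0} = 1
G(11) = mex{1,1,0,1} = 2
G(12) = mex{2,0,1,2} = 3
G(13) = mex{3,1,0,3} = 2
G(14) = mex{2,2,1,2} = 0
G(15) = mex{0,3,2,0} = 1
G(16) = mex{1,2,3,1} = 0
G(17) = mex{0,0,2,0} = 1
G(18) = mex{1,1,0,1} = 2
G(19) = mex{2,0,1,2} = 3
G(20) = mex{3,1,0,3} = 2
G(21) = mex{2,2,1,2} = 0
G(22) = mex{0,3,2,0} = 1
G(23) = mex{1,2,3,1} = 0
G(24) = mex{0,0,2,0} = 1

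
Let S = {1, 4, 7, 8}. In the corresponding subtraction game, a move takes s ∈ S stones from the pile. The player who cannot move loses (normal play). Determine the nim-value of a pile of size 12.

G(0) = 0
G(1) = mex{0} = 1
G(2) = mex{1} = 0
G(3) = mex{0} = 1
G(4) = mex{1,0} = 2
G(5) = mex{2,1} = 0
G(6) = mex{0,0} = 1
G(7) = mex{1,1,0} = 2
G(8) = mex{2,2,1,0} = 3
G(9) = mex{3,0,0,1} = 2
G(10) = mex{2,1,1,0} = 3
G(11) = mex{3,2,2,1} = 0
G(12) = mex{0,3,0,2} = 1

1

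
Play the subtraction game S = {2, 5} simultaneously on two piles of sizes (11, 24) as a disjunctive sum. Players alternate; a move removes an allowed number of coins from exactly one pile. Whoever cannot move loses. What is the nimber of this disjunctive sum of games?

All piles use S = {2, 5}:
n :  0  1  2  3  4  5  6  7  8  9 10 11 12 13 14 15 16 17 18 19 20 21 22 23 24
G :  0  0  1  1  0  2  1  0  0  1  1  0  2  1  0  0  1  1  0  2  1  0  0  1  1
Pile A: G(11) = 0.
Pile B: G(24) = 1.
Combined Grundy value = 0 ⊕ 1 = 1.

1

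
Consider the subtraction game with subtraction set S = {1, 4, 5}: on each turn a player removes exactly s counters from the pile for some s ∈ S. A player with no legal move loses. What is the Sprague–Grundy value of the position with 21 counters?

3

G(0) = 0
G(1) = mex{0} = 1
G(2) = mex{1} = 0
G(3) = mex{0} = 1
G(4) = mex{1,0} = 2
G(5) = mex{2,1,0} = 3
G(6) = mex{3,0,1} = 2
G(7) = mex{2,1,0} = 3
G(8) = mex{3,2,1} = 0
G(9) = mex{0,3,2} = 1
G(10) = mex{1,2,3} = 0
G(11) = mex{0,3,2} = 1
G(12) = mex{1,0,3} = 2
G(13) = mex{2,1,0} = 3
G(14) = mex{3,0,1} = 2
G(15) = mex{2,1,0} = 3
G(16) = mex{3,2,1} = 0
G(17) = mex{0,3,2} = 1
G(18) = mex{1,2,3} = 0
G(19) = mex{0,3,2} = 1
G(20) = mex{1,0,3} = 2
G(21) = mex{2,1,0} = 3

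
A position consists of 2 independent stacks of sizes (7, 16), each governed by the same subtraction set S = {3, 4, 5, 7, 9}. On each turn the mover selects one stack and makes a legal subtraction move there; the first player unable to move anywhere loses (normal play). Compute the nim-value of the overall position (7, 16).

3

All stacks use S = {3, 4, 5, 7, 9}:
G(0) = 0
G(1) = mex{} = 0
G(2) = mex{} = 0
G(3) = mex{0} = 1
G(4) = mex{0,0} = 1
G(5) = mex{0,0,0} = 1
G(6) = mex{1,0,0} = 2
G(7) = mex{1,1,0,0} = 2
G(8) = mex{1,1,1,0} = 2
G(9) = mex{2,1,1,0,0} = 3
G(10) = mex{2,2,1,1,0} = 3
G(11) = mex{2,2,2,1,0} = 3
G(12) = mex{3,2,2,1,1} = 0
G(13) = mex{3,3,2,2,1} = 0
G(14) = mex{3,3,3,2,1} = 0
G(15) = mex{0,3,3,2,2} = 1
G(16) = mex{0,0,3,3,2} = 1
Stack A: G(7) = 2.
Stack B: G(16) = 1.
Combined Grundy value = 2 ⊕ 1 = 3.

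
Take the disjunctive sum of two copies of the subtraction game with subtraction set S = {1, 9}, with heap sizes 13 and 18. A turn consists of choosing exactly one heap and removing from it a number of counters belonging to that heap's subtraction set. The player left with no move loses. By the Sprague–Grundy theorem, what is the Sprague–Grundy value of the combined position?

1

All heaps use S = {1, 9}:
n :  0  1  2  3  4  5  6  7  8  9 10 11 12 13 14 15 16 17 18
G :  0  1  0  1  0  1  0  1  0  1  0  1  0  1  0  1  0  1  0
Heap A: G(13) = 1.
Heap B: G(18) = 0.
Combined Grundy value = 1 ⊕ 0 = 1.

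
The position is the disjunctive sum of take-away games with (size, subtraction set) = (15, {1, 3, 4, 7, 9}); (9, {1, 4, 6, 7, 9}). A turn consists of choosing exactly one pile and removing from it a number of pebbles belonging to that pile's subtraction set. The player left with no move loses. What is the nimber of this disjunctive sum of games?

1

Pile A, S = {1, 3, 4, 7, 9}:
n :  0  1  2  3  4  5  6  7  8  9 10 11 12 13 14 15
G :  0  1  0  1  2  3  2  3  0  1  0  1  2  3  2  3
G_A(15) = 3.
Pile B, S = {1, 4, 6, 7, 9}:
G(0) = 0
G(1) = mex{0} = 1
G(2) = mex{1} = 0
G(3) = mex{0} = 1
G(4) = mex{1,0} = 2
G(5) = mex{2,1} = 0
G(6) = mex{0,0,0} = 1
G(7) = mex{1,1,1,0} = 2
G(8) = mex{2,2,0,1} = 3
G(9) = mex{3,0,1,0,0} = 2
G_B(9) = 2.
Combined Grundy value = 3 ⊕ 2 = 1.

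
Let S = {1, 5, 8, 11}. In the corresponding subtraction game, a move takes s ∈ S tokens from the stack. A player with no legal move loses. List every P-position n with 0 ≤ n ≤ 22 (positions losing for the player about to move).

0, 2, 4, 6, 16, 18, 20, 22

G(0) = 0
G(1) = mex{0} = 1
G(2) = mex{1} = 0
G(3) = mex{0} = 1
G(4) = mex{1} = 0
G(5) = mex{0,0} = 1
G(6) = mex{1,1} = 0
G(7) = mex{0,0} = 1
G(8) = mex{1,1,0} = 2
G(9) = mex{2,0,1} = 3
G(10) = mex{3,1,0} = 2
G(11) = mex{2,0,1,0} = 3
G(12) = mex{3,1,0,1} = 2
G(13) = mex{2,2,1,0} = 3
G(14) = mex{3,3,0,1} = 2
G(15) = mex{2,2,1,0} = 3
G(16) = mex{3,3,2,1} = 0
G(17) = mex{0,2,3,0} = 1
G(18) = mex{1,3,2,1} = 0
G(19) = mex{0,2,3,2} = 1
G(20) = mex{1,3,2,3} = 0
G(21) = mex{0,0,3,2} = 1
G(22) = mex{1,1,2,3} = 0
P-positions are exactly the n with G(n) = 0.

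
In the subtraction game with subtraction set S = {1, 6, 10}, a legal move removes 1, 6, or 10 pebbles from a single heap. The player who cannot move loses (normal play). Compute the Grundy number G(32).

n :  0  1  2  3  4  5  6  7  8  9 10 11 12 13 14 15 16 17 18 19 20 21 22 23 24 25 26 27 28 29 30 31 32
G :  0  1  0  1  0  1  2  0  1  0  1  0  1  2  3  2  0  1  0  1  0  1  2  0  1  0  1  0  1  2  3  2  0

0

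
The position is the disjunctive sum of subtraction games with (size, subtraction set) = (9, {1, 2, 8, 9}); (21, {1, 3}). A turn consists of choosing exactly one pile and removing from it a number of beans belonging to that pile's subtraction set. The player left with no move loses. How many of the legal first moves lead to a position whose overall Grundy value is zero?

Pile A, S = {1, 2, 8, 9}:
n : 0 1 2 3 4 5 6 7 8 9
G : 0 1 2 0 1 2 0 1 2 3
G_A(9) = 3.
Pile B, S = {1, 3}:
n :  0  1  2  3  4  5  6  7  8  9 10 11 12 13 14 15 16 17 18 19 20 21
G :  0  1  0  1  0  1  0  1  0  1  0  1  0  1  0  1  0  1  0  1  0  1
G_B(21) = 1.
Combined Grundy value = 3 ⊕ 1 = 2.
A winning move leaves total XOR = 0, i.e. changes one component's Grundy value g to g ⊕ X where X is the current total.
Pile A: need g' = 3⊕2 = 1. Options: 9−1→G=2, 9−2→G=1, 9−8→G=1, 9−9→G=0. Hits: 2.
Pile B: need g' = 1⊕2 = 3. Options: 21−1→G=0, 21−3→G=0. Hits: 0.

2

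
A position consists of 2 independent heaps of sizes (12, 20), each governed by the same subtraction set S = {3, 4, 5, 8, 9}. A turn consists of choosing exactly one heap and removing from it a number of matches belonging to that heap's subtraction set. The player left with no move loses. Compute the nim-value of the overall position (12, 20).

All heaps use S = {3, 4, 5, 8, 9}:
n :  0  1  2  3  4  5  6  7  8  9 10 11 12 13 14 15 16 17 18 19 20
G :  0  0  0  1  1  1  2  2  2  3  3  3  0  0  0  1  1  1  2  2  2
Heap A: G(12) = 0.
Heap B: G(20) = 2.
Combined Grundy value = 0 ⊕ 2 = 2.

2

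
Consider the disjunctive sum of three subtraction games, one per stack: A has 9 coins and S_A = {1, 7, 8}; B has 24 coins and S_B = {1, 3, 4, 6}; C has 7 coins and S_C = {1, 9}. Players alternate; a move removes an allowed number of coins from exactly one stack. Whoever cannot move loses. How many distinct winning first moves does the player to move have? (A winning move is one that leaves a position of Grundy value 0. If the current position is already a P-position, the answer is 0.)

3

Stack A, S = {1, 7, 8}:
G(0) = 0
G(1) = mex{0} = 1
G(2) = mex{1} = 0
G(3) = mex{0} = 1
G(4) = mex{1} = 0
G(5) = mex{0} = 1
G(6) = mex{1} = 0
G(7) = mex{0,0} = 1
G(8) = mex{1,1,0} = 2
G(9) = mex{2,0,1} = 3
G_A(9) = 3.
Stack B, S = {1, 3, 4, 6}:
G(0) = 0
G(1) = mex{0} = 1
G(2) = mex{1} = 0
G(3) = mex{0,0} = 1
G(4) = mex{1,1,0} = 2
G(5) = mex{2,0,1} = 3
G(6) = mex{3,1,0,0} = 2
G(7) = mex{2,2,1,1} = 0
G(8) = mex{0,3,2,0} = 1
G(9) = mex{1,2,3,1} = 0
G(10) = mex{0,0,2,2} = 1
G(11) = mex{1,1,0,3} = 2
G(12) = mex{2,0,1,2} = 3
G(13) = mex{3,1,0,0} = 2
G(14) = mex{2,2,1,1} = 0
G(15) = mex{0,3,2,0} = 1
G(16) = mex{1,2,3,1} = 0
G(17) = mex{0,0,2,2} = 1
G(18) = mex{1,1,0,3} = 2
G(19) = mex{2,0,1,2} = 3
G(20) = mex{3,1,0,0} = 2
G(21) = mex{2,2,1,1} = 0
G(22) = mex{0,3,2,0} = 1
G(23) = mex{1,2,3,1} = 0
G(24) = mex{0,0,2,2} = 1
G_B(24) = 1.
Stack C, S = {1, 9}:
n : 0 1 2 3 4 5 6 7
G : 0 1 0 1 0 1 0 1
G_C(7) = 1.
Combined Grundy value = 3 ⊕ 1 ⊕ 1 = 3.
A winning move leaves total XOR = 0, i.e. changes one component's Grundy value g to g ⊕ X where X is the current total.
Stack A: need g' = 3⊕3 = 0. Options: 9−1→G=2, 9−7→G=0, 9−8→G=1. Hits: 1.
Stack B: need g' = 1⊕3 = 2. Options: 24−1→G=0, 24−3→G=0, 24−4→G=2, 24−6→G=2. Hits: 2.
Stack C: need g' = 1⊕3 = 2. Options: 7−1→G=0. Hits: 0.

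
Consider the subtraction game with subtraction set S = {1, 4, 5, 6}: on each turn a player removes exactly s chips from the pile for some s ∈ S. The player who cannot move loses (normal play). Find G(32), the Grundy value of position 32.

n :  0  1  2  3  4  5  6  7  8  9 10 11 12 13 14 15 16 17 18 19 20 21 22 23 24 25 26 27 28 29 30 31 32
G :  0  1  0  1  2  3  2  3  4  0  1  0  1  2  3  2  3  4  0  1  0  1  2  3  2  3  4  0  1  0  1  2  3

3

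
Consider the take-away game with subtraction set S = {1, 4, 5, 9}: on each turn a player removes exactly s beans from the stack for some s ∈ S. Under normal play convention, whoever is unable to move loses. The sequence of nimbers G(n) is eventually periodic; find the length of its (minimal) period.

8

G(0) = 0
G(1) = mex{0} = 1
G(2) = mex{1} = 0
G(3) = mex{0} = 1
G(4) = mex{1,0} = 2
G(5) = mex{2,1,0} = 3
G(6) = mex{3,0,1} = 2
G(7) = mex{2,1,0} = 3
G(8) = mex{3,2,1} = 0
G(9) = mex{0,3,2,0} = 1
G(10) = mex{1,2,3,1} = 0
G(11) = mex{0,3,2,0} = 1
G(12) = mex{1,0,3,1} = 2
G(13) = mex{2,1,0,2} = 3
G(14) = mex{3,0,1,3} = 2
G(15) = mex{2,1,0,2} = 3
G(16) = mex{3,2,1,3} = 0
G(17) = mex{0,3,2,0} = 1
G(18) = mex{1,2,3,1} = 0
G(n+8) = G(n) holds for n = 0,…,8 (a full window of length max(S) = 9), so the sequence is purely periodic with period 8.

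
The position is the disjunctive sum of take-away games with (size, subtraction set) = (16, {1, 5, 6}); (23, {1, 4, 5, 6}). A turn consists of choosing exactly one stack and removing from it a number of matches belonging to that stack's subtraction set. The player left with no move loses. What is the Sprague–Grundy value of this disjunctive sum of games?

2

Stack A, S = {1, 5, 6}:
n :  0  1  2  3  4  5  6  7  8  9 10 11 12 13 14 15 16
G :  0  1  0  1  0  1  2  3  2  3  2  0  1  0  1  0  1
G_A(16) = 1.
Stack B, S = {1, 4, 5, 6}:
G(0) = 0
G(1) = mex{0} = 1
G(2) = mex{1} = 0
G(3) = mex{0} = 1
G(4) = mex{1,0} = 2
G(5) = mex{2,1,0} = 3
G(6) = mex{3,0,1,0} = 2
G(7) = mex{2,1,0,1} = 3
G(8) = mex{3,2,1,0} = 4
G(9) = mex{4,3,2,1} = 0
G(10) = mex{0,2,3,2} = 1
G(11) = mex{1,3,2,3} = 0
G(12) = mex{0,4,3,2} = 1
G(13) = mex{1,0,4,3} = 2
G(14) = mex{2,1,0,4} = 3
G(15) = mex{3,0,1,0} = 2
G(16) = mex{2,1,0,1} = 3
G(17) = mex{3,2,1,0} = 4
G(18) = mex{4,3,2,1} = 0
G(19) = mex{0,2,3,2} = 1
G(20) = mex{1,3,2,3} = 0
G(21) = mex{0,4,3,2} = 1
G(22) = mex{1,0,4,3} = 2
G(23) = mex{2,1,0,4} = 3
G_B(23) = 3.
Combined Grundy value = 1 ⊕ 3 = 2.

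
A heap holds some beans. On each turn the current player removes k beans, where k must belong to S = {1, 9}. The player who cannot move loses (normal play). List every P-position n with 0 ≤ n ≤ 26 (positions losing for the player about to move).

0, 2, 4, 6, 8, 10, 12, 14, 16, 18, 20, 22, 24, 26

n :  0  1  2  3  4  5  6  7  8  9 10 11 12 13 14 15 16 17 18 19 20 21 22 23 24 25 26
G :  0  1  0  1  0  1  0  1  0  1  0  1  0  1  0  1  0  1  0  1  0  1  0  1  0  1  0
P-positions are exactly the n with G(n) = 0.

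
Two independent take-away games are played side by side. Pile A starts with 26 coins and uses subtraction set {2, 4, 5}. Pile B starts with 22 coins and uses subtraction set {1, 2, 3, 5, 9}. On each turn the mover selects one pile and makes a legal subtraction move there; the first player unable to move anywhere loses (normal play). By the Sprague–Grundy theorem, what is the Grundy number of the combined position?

0

Pile A, S = {2, 4, 5}:
n :  0  1  2  3  4  5  6  7  8  9 10 11 12 13 14 15 16 17 18 19 20 21 22 23 24 25 26
G :  0  0  1  1  2  2  3  0  0  1  1  2  2  3  0  0  1  1  2  2  3  0  0  1  1  2  2
G_A(26) = 2.
Pile B, S = {1, 2, 3, 5, 9}:
n :  0  1  2  3  4  5  6  7  8  9 10 11 12 13 14 15 16 17 18 19 20 21 22
G :  0  1  2  3  0  1  2  3  0  1  2  3  0  1  2  3  0  1  2  3  0  1  2
G_B(22) = 2.
Combined Grundy value = 2 ⊕ 2 = 0.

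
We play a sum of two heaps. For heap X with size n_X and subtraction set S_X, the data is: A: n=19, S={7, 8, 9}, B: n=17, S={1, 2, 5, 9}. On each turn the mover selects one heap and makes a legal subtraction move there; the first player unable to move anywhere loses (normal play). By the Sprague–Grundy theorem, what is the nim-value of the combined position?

1

Heap A, S = {7, 8, 9}:
G(0) = 0
G(1) = mex{} = 0
G(2) = mex{} = 0
G(3) = mex{} = 0
G(4) = mex{} = 0
G(5) = mex{} = 0
G(6) = mex{} = 0
G(7) = mex{0} = 1
G(8) = mex{0,0} = 1
G(9) = mex{0,0,0} = 1
G(10) = mex{0,0,0} = 1
G(11) = mex{0,0,0} = 1
G(12) = mex{0,0,0} = 1
G(13) = mex{0,0,0} = 1
G(14) = mex{1,0,0} = 2
G(15) = mex{1,1,0} = 2
G(16) = mex{1,1,1} = 0
G(17) = mex{1,1,1} = 0
G(18) = mex{1,1,1} = 0
G(19) = mex{1,1,1} = 0
G_A(19) = 0.
Heap B, S = {1, 2, 5, 9}:
n :  0  1  2  3  4  5  6  7  8  9 10 11 12 13 14 15 16 17
G :  0  1  2  0  1  2  0  1  2  3  0  1  2  0  1  2  0  1
G_B(17) = 1.
Combined Grundy value = 0 ⊕ 1 = 1.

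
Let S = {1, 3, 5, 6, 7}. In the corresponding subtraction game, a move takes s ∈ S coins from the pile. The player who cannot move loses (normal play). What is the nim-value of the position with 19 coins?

n :  0  1  2  3  4  5  6  7  8  9 10 11 12 13 14 15 16 17 18 19
G :  0  1  0  1  0  1  2  3  2  3  2  3  0  1  0  1  0  1  2  3

3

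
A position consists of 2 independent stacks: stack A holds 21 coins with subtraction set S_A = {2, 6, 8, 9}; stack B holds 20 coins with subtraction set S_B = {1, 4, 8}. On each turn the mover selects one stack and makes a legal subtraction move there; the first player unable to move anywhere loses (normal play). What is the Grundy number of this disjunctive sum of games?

0

Stack A, S = {2, 6, 8, 9}:
G(0) = 0
G(1) = mex{} = 0
G(2) = mex{0} = 1
G(3) = mex{0} = 1
G(4) = mex{1} = 0
G(5) = mex{1} = 0
G(6) = mex{0,0} = 1
G(7) = mex{0,0} = 1
G(8) = mex{1,1,0} = 2
G(9) = mex{1,1,0,0} = 2
G(10) = mex{2,0,1,0} = 3
G(11) = mex{2,0,1,1} = 3
G(12) = mex{3,1,0,1} = 2
G(13) = mex{3,1,0,0} = 2
G(14) = mex{2,2,1,0} = 3
G(15) = mex{2,2,1,1} = 0
G(16) = mex{3,3,2,1} = 0
G(17) = mex{0,3,2,2} = 1
G(18) = mex{0,2,3,2} = 1
G(19) = mex{1,2,3,3} = 0
G(20) = mex{1,3,2,3} = 0
G(21) = mex{0,0,2,2} = 1
G_A(21) = 1.
Stack B, S = {1, 4, 8}:
G(0) = 0
G(1) = mex{0} = 1
G(2) = mex{1} = 0
G(3) = mex{0} = 1
G(4) = mex{1,0} = 2
G(5) = mex{2,1} = 0
G(6) = mex{0,0} = 1
G(7) = mex{1,1} = 0
G(8) = mex{0,2,0} = 1
G(9) = mex{1,0,1} = 2
G(10) = mex{2,1,0} = 3
G(11) = mex{3,0,1} = 2
G(12) = mex{2,1,2} = 0
G(13) = mex{0,2,0} = 1
G(14) = mex{1,3,1} = 0
G(15) = mex{0,2,0} = 1
G(16) = mex{1,0,1} = 2
G(17) = mex{2,1,2} = 0
G(18) = mex{0,0,3} = 1
G(19) = mex{1,1,2} = 0
G(20) = mex{0,2,0} = 1
G_B(20) = 1.
Combined Grundy value = 1 ⊕ 1 = 0.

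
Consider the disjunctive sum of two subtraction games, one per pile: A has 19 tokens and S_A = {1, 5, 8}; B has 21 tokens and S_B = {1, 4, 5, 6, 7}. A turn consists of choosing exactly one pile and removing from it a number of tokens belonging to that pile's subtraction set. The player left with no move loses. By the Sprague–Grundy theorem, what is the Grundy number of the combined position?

Pile A, S = {1, 5, 8}:
G(0) = 0
G(1) = mex{0} = 1
G(2) = mex{1} = 0
G(3) = mex{0} = 1
G(4) = mex{1} = 0
G(5) = mex{0,0} = 1
G(6) = mex{1,1} = 0
G(7) = mex{0,0} = 1
G(8) = mex{1,1,0} = 2
G(9) = mex{2,0,1} = 3
G(10) = mex{3,1,0} = 2
G(11) = mex{2,0,1} = 3
G(12) = mex{3,1,0} = 2
G(13) = mex{2,2,1} = 0
G(14) = mex{0,3,0} = 1
G(15) = mex{1,2,1} = 0
G(16) = mex{0,3,2} = 1
G(17) = mex{1,2,3} = 0
G(18) = mex{0,0,2} = 1
G(19) = mex{1,1,3} = 0
G_A(19) = 0.
Pile B, S = {1, 4, 5, 6, 7}:
G(0) = 0
G(1) = mex{0} = 1
G(2) = mex{1} = 0
G(3) = mex{0} = 1
G(4) = mex{1,0} = 2
G(5) = mex{2,1,0} = 3
G(6) = mex{3,0,1,0} = 2
G(7) = mex{2,1,0,1,0} = 3
G(8) = mex{3,2,1,0,1} = 4
G(9) = mex{4,3,2,1,0} = 5
G(10) = mex{5,2,3,2,1} = 0
G(11) = mex{0,3,2,3,2} = 1
G(12) = mex{1,4,3,2,3} = 0
G(13) = mex{0,5,4,3,2} = 1
G(14) = mex{1,0,5,4,3} = 2
G(15) = mex{2,1,0,5,4} = 3
G(16) = mex{3,0,1,0,5} = 2
G(17) = mex{2,1,0,1,0} = 3
G(18) = mex{3,2,1,0,1} = 4
G(19) = mex{4,3,2,1,0} = 5
G(20) = mex{5,2,3,2,1} = 0
G(21) = mex{0,3,2,3,2} = 1
G_B(21) = 1.
Combined Grundy value = 0 ⊕ 1 = 1.

1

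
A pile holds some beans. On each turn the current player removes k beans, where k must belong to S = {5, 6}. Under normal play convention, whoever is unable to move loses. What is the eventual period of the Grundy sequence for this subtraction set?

11

n :  0  1  2  3  4  5  6  7  8  9 10 11 12 13 14 15 16 17 18 19 20 21 22 23
G :  0  0  0  0  0  1  1  1  1  1  2  0  0  0  0  0  1  1  1  1  1  2  0  0
G(n+11) = G(n) holds for n = 0,…,5 (a full window of length max(S) = 6), so the sequence is purely periodic with period 11.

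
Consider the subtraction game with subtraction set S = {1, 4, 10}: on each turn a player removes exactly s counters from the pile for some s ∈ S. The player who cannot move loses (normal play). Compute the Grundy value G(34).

2

n :  0  1  2  3  4  5  6  7  8  9 10 11 12 13 14 15 16 17 18 19 20 21 22 23 24 25 26 27 28 29 30 31 32 33 34
G :  0  1  0  1  2  0  1  0  1  2  3  2  3  0  1  3  0  1  0  1  2  0  1  2  0  1  2  0  1  0  1  2  0  1  2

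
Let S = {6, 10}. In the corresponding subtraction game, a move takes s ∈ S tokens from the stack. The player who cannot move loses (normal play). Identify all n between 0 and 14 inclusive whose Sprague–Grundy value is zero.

0, 1, 2, 3, 4, 5

n :  0  1  2  3  4  5  6  7  8  9 10 11 12 13 14
G :  0  0  0  0  0  0  1  1  1  1  1  1  2  2  2
P-positions are exactly the n with G(n) = 0.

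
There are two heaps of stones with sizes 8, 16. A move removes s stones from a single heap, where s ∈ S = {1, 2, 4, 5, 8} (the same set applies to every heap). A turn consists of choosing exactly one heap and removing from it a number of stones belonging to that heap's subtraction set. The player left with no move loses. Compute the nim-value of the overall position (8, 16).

All heaps use S = {1, 2, 4, 5, 8}:
G(0) = 0
G(1) = mex{0} = 1
G(2) = mex{1,0} = 2
G(3) = mex{2,1} = 0
G(4) = mex{0,2,0} = 1
G(5) = mex{1,0,1,0} = 2
G(6) = mex{2,1,2,1} = 0
G(7) = mex{0,2,0,2} = 1
G(8) = mex{1,0,1,0,0} = 2
G(9) = mex{2,1,2,1,1} = 0
G(10) = mex{0,2,0,2,2} = 1
G(11) = mex{1,0,1,0,0} = 2
G(12) = mex{2,1,2,1,1} = 0
G(13) = mex{0,2,0,2,2} = 1
G(14) = mex{1,0,1,0,0} = 2
G(15) = mex{2,1,2,1,1} = 0
G(16) = mex{0,2,0,2,2} = 1
Heap A: G(8) = 2.
Heap B: G(16) = 1.
Combined Grundy value = 2 ⊕ 1 = 3.

3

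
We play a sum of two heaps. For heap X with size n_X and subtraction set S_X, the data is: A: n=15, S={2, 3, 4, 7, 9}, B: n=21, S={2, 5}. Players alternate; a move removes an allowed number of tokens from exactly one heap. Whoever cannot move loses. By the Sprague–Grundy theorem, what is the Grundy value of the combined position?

Heap A, S = {2, 3, 4, 7, 9}:
G(0) = 0
G(1) = mex{} = 0
G(2) = mex{0} = 1
G(3) = mex{0,0} = 1
G(4) = mex{1,0,0} = 2
G(5) = mex{1,1,0} = 2
G(6) = mex{2,1,1} = 0
G(7) = mex{2,2,1,0} = 3
G(8) = mex{0,2,2,0} = 1
G(9) = mex{3,0,2,1,0} = 4
G(10) = mex{1,3,0,1,0} = 2
G(11) = mex{4,1,3,2,1} = 0
G(12) = mex{2,4,1,2,1} = 0
G(13) = mex{0,2,4,0,2} = 1
G(14) = mex{0,0,2,3,2} = 1
G(15) = mex{1,0,0,1,0} = 2
G_A(15) = 2.
Heap B, S = {2, 5}:
G(0) = 0
G(1) = mex{} = 0
G(2) = mex{0} = 1
G(3) = mex{0} = 1
G(4) = mex{1} = 0
G(5) = mex{1,0} = 2
G(6) = mex{0,0} = 1
G(7) = mex{2,1} = 0
G(8) = mex{1,1} = 0
G(9) = mex{0,0} = 1
G(10) = mex{0,2} = 1
G(11) = mex{1,1} = 0
G(12) = mex{1,0} = 2
G(13) = mex{0,0} = 1
G(14) = mex{2,1} = 0
G(15) = mex{1,1} = 0
G(16) = mex{0,0} = 1
G(17) = mex{0,2} = 1
G(18) = mex{1,1} = 0
G(19) = mex{1,0} = 2
G(20) = mex{0,0} = 1
G(21) = mex{2,1} = 0
G_B(21) = 0.
Combined Grundy value = 2 ⊕ 0 = 2.

2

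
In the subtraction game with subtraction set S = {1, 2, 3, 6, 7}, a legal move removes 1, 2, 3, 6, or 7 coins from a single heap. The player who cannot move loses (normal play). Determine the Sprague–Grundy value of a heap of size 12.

0

n :  0  1  2  3  4  5  6  7  8  9 10 11 12
G :  0  1  2  3  0  1  2  3  0  1  2  3  0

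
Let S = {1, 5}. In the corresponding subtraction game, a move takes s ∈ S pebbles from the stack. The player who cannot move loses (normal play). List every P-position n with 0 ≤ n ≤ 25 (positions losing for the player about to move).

0, 2, 4, 6, 8, 10, 12, 14, 16, 18, 20, 22, 24

n :  0  1  2  3  4  5  6  7  8  9 10 11 12 13 14 15 16 17 18 19 20 21 22 23 24 25
G :  0  1  0  1  0  1  0  1  0  1  0  1  0  1  0  1  0  1  0  1  0  1  0  1  0  1
P-positions are exactly the n with G(n) = 0.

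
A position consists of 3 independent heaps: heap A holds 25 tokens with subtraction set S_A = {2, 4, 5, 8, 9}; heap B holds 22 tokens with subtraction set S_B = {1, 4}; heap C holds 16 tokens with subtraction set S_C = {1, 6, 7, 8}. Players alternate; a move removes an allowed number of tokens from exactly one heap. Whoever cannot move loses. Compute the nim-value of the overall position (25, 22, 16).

2

Heap A, S = {2, 4, 5, 8, 9}:
n :  0  1  2  3  4  5  6  7  8  9 10 11 12 13 14 15 16 17 18 19 20 21 22 23 24 25
G :  0  0  1  1  2  2  3  0  4  1  5  2  3  0  0  1  1  2  2  3  0  4  1  5  2  3
G_A(25) = 3.
Heap B, S = {1, 4}:
G(0) = 0
G(1) = mex{0} = 1
G(2) = mex{1} = 0
G(3) = mex{0} = 1
G(4) = mex{1,0} = 2
G(5) = mex{2,1} = 0
G(6) = mex{0,0} = 1
G(7) = mex{1,1} = 0
G(8) = mex{0,2} = 1
G(9) = mex{1,0} = 2
G(10) = mex{2,1} = 0
G(11) = mex{0,0} = 1
G(12) = mex{1,1} = 0
G(13) = mex{0,2} = 1
G(14) = mex{1,0} = 2
G(15) = mex{2,1} = 0
G(16) = mex{0,0} = 1
G(17) = mex{1,1} = 0
G(18) = mex{0,2} = 1
G(19) = mex{1,0} = 2
G(20) = mex{2,1} = 0
G(21) = mex{0,0} = 1
G(22) = mex{1,1} = 0
G_B(22) = 0.
Heap C, S = {1, 6, 7, 8}:
G(0) = 0
G(1) = mex{0} = 1
G(2) = mex{1} = 0
G(3) = mex{0} = 1
G(4) = mex{1} = 0
G(5) = mex{0} = 1
G(6) = mex{1,0} = 2
G(7) = mex{2,1,0} = 3
G(8) = mex{3,0,1,0} = 2
G(9) = mex{2,1,0,1} = 3
G(10) = mex{3,0,1,0} = 2
G(11) = mex{2,1,0,1} = 3
G(12) = mex{3,2,1,0} = 4
G(13) = mex{4,3,2,1} = 0
G(14) = mex{0,2,3,2} = 1
G(15) = mex{1,3,2,3} = 0
G(16) = mex{0,2,3,2} = 1
G_C(16) = 1.
Combined Grundy value = 3 ⊕ 0 ⊕ 1 = 2.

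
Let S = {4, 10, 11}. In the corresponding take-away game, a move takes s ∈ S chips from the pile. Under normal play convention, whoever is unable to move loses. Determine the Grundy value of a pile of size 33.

1

n :  0  1  2  3  4  5  6  7  8  9 10 11 12 13 14 15 16 17 18 19 20 21 22 23 24 25 26 27 28 29 30 31 32 33
G :  0  0  0  0  1  1  1  1  0  0  2  2  1  1  3  0  0  0  2  1  1  1  0  0  0  2  1  1  1  0  0  0  2  1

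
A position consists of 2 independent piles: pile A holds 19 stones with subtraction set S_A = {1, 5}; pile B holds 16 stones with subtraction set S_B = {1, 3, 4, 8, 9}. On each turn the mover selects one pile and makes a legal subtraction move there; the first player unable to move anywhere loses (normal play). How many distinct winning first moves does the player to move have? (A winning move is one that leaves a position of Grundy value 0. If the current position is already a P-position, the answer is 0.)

3

Pile A, S = {1, 5}:
G(0) = 0
G(1) = mex{0} = 1
G(2) = mex{1} = 0
G(3) = mex{0} = 1
G(4) = mex{1} = 0
G(5) = mex{0,0} = 1
G(6) = mex{1,1} = 0
G(7) = mex{0,0} = 1
G(8) = mex{1,1} = 0
G(9) = mex{0,0} = 1
G(10) = mex{1,1} = 0
G(11) = mex{0,0} = 1
G(12) = mex{1,1} = 0
G(13) = mex{0,0} = 1
G(14) = mex{1,1} = 0
G(15) = mex{0,0} = 1
G(16) = mex{1,1} = 0
G(17) = mex{0,0} = 1
G(18) = mex{1,1} = 0
G(19) = mex{0,0} = 1
G_A(19) = 1.
Pile B, S = {1, 3, 4, 8, 9}:
n :  0  1  2  3  4  5  6  7  8  9 10 11 12 13 14 15 16
G :  0  1  0  1  2  3  2  0  1  4  3  2  0  1  0  1  2
G_B(16) = 2.
Combined Grundy value = 1 ⊕ 2 = 3.
A winning move leaves total XOR = 0, i.e. changes one component's Grundy value g to g ⊕ X where X is the current total.
Pile A: need g' = 1⊕3 = 2. Options: 19−1→G=0, 19−5→G=0. Hits: 0.
Pile B: need g' = 2⊕3 = 1. Options: 16−1→G=1, 16−3→G=1, 16−4→G=0, 16−8→G=1, 16−9→G=0. Hits: 3.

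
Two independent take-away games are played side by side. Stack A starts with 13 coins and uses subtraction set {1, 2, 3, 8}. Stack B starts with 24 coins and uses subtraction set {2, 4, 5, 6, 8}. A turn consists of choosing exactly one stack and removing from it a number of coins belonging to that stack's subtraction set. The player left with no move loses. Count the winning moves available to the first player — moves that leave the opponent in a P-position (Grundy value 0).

2

Stack A, S = {1, 2, 3, 8}:
G(0) = 0
G(1) = mex{0} = 1
G(2) = mex{1,0} = 2
G(3) = mex{2,1,0} = 3
G(4) = mex{3,2,1} = 0
G(5) = mex{0,3,2} = 1
G(6) = mex{1,0,3} = 2
G(7) = mex{2,1,0} = 3
G(8) = mex{3,2,1,0} = 4
G(9) = mex{4,3,2,1} = 0
G(10) = mex{0,4,3,2} = 1
G(11) = mex{1,0,4,3} = 2
G(12) = mex{2,1,0,0} = 3
G(13) = mex{3,2,1,1} = 0
G_A(13) = 0.
Stack B, S = {2, 4, 5, 6, 8}:
G(0) = 0
G(1) = mex{} = 0
G(2) = mex{0} = 1
G(3) = mex{0} = 1
G(4) = mex{1,0} = 2
G(5) = mex{1,0,0} = 2
G(6) = mex{2,1,0,0} = 3
G(7) = mex{2,1,1,0} = 3
G(8) = mex{3,2,1,1,0} = 4
G(9) = mex{3,2,2,1,0} = 4
G(10) = mex{4,3,2,2,1} = 0
G(11) = mex{4,3,3,2,1} = 0
G(12) = mex{0,4,3,3,2} = 1
G(13) = mex{0,4,4,3,2} = 1
G(14) = mex{1,0,4,4,3} = 2
G(15) = mex{1,0,0,4,3} = 2
G(16) = mex{2,1,0,0,4} = 3
G(17) = mex{2,1,1,0,4} = 3
G(18) = mex{3,2,1,1,0} = 4
G(19) = mex{3,2,2,1,0} = 4
G(20) = mex{4,3,2,2,1} = 0
G(21) = mex{4,3,3,2,1} = 0
G(22) = mex{0,4,3,3,2} = 1
G(23) = mex{0,4,4,3,2} = 1
G(24) = mex{1,0,4,4,3} = 2
G_B(24) = 2.
Combined Grundy value = 0 ⊕ 2 = 2.
A winning move leaves total XOR = 0, i.e. changes one component's Grundy value g to g ⊕ X where X is the current total.
Stack A: need g' = 0⊕2 = 2. Options: 13−1→G=3, 13−2→G=2, 13−3→G=1, 13−8→G=1. Hits: 1.
Stack B: need g' = 2⊕2 = 0. Options: 24−2→G=1, 24−4→G=0, 24−5→G=4, 24−6→G=4, 24−8→G=3. Hits: 1.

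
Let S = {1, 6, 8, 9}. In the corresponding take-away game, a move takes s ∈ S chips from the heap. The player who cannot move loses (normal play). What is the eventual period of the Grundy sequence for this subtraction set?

17

G(0) = 0
G(1) = mex{0} = 1
G(2) = mex{1} = 0
G(3) = mex{0} = 1
G(4) = mex{1} = 0
G(5) = mex{0} = 1
G(6) = mex{1,0} = 2
G(7) = mex{2,1} = 0
G(8) = mex{0,0,0} = 1
G(9) = mex{1,1,1,0} = 2
G(10) = mex{2,0,0,1} = 3
G(11) = mex{3,1,1,0} = 2
G(12) = mex{2,2,0,1} = 3
G(13) = mex{3,0,1,0} = 2
G(14) = mex{2,1,2,1} = 0
G(15) = mex{0,2,0,2} = 1
G(16) = mex{1,3,1,0} = 2
G(17) = mex{2,2,2,1} = 0
G(18) = mex{0,3,3,2} = 1
G(19) = mex{1,2,2,3} = 0
G(20) = mex{0,0,3,2} = 1
G(21) = mex{1,1,2,3} = 0
G(22) = mex{0,2,0,2} = 1
G(23) = mex{1,0,1,0} = 2
G(24) = mex{2,1,2,1} = 0
G(25) = mex{0,0,0,2} = 1
G(26) = mex{1,1,1,0} = 2
G(27) = mex{2,0,0,1} = 3
G(28) = mex{3,1,1,0} = 2
G(29) = mex{2,2,0,1} = 3
G(30) = mex{3,0,1,0} = 2
G(31) = mex{2,1,2,1} = 0
G(32) = mex{0,2,0,2} = 1
G(33) = mex{1,3,1,0} = 2
G(34) = mex{2,2,2,1} = 0
G(35) = mex{0,3,3,2} = 1
G(n+17) = G(n) holds for n = 0,…,8 (a full window of length max(S) = 9), so the sequence is purely periodic with period 17.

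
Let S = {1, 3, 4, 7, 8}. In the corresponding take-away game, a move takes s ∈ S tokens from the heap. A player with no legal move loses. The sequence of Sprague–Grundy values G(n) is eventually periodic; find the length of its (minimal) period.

11

n :  0  1  2  3  4  5  6  7  8  9 10 11 12 13 14 15 16 17 18 19 20 21 22 23
G :  0  1  0  1  2  3  2  3  4  5  4  0  1  0  1  2  3  2  3  4  5  4  0  1
G(n+11) = G(n) holds for n = 0,…,7 (a full window of length max(S) = 8), so the sequence is purely periodic with period 11.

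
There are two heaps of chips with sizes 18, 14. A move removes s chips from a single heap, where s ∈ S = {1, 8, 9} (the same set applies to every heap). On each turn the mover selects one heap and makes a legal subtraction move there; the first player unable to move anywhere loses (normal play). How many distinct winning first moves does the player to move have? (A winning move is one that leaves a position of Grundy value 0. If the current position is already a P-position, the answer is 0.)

2

All heaps use S = {1, 8, 9}:
G(0) = 0
G(1) = mex{0} = 1
G(2) = mex{1} = 0
G(3) = mex{0} = 1
G(4) = mex{1} = 0
G(5) = mex{0} = 1
G(6) = mex{1} = 0
G(7) = mex{0} = 1
G(8) = mex{1,0} = 2
G(9) = mex{2,1,0} = 3
G(10) = mex{3,0,1} = 2
G(11) = mex{2,1,0} = 3
G(12) = mex{3,0,1} = 2
G(13) = mex{2,1,0} = 3
G(14) = mex{3,0,1} = 2
G(15) = mex{2,1,0} = 3
G(16) = mex{3,2,1} = 0
G(17) = mex{0,3,2} = 1
G(18) = mex{1,2,3} = 0
Heap A: G(18) = 0.
Heap B: G(14) = 2.
Combined Grundy value = 0 ⊕ 2 = 2.
A winning move leaves total XOR = 0, i.e. changes one component's Grundy value g to g ⊕ X where X is the current total.
Heap A: need g' = 0⊕2 = 2. Options: 18−1→G=1, 18−8→G=2, 18−9→G=3. Hits: 1.
Heap B: need g' = 2⊕2 = 0. Options: 14−1→G=3, 14−8→G=0, 14−9→G=1. Hits: 1.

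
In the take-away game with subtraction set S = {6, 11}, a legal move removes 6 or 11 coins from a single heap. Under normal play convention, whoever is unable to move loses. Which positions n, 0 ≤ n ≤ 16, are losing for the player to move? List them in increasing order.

n :  0  1  2  3  4  5  6  7  8  9 10 11 12 13 14 15 16
G :  0  0  0  0  0  0  1  1  1  1  1  1  2  2  2  2  2
P-positions are exactly the n with G(n) = 0.

0, 1, 2, 3, 4, 5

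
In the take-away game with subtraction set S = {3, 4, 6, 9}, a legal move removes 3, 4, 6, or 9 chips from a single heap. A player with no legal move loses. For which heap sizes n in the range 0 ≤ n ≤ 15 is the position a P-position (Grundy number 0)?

n :  0  1  2  3  4  5  6  7  8  9 10 11 12 13 14 15
G :  0  0  0  1  1  1  2  2  2  3  3  3  0  0  0  1
P-positions are exactly the n with G(n) = 0.

0, 1, 2, 12, 13, 14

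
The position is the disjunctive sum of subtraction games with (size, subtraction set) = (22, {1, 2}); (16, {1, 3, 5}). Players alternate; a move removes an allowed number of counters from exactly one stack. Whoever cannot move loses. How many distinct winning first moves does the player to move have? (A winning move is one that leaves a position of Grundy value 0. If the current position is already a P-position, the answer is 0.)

Stack A, S = {1, 2}:
n :  0  1  2  3  4  5  6  7  8  9 10 11 12 13 14 15 16 17 18 19 20 21 22
G :  0  1  2  0  1  2  0  1  2  0  1  2  0  1  2  0  1  2  0  1  2  0  1
G_A(22) = 1.
Stack B, S = {1, 3, 5}:
n :  0  1  2  3  4  5  6  7  8  9 10 11 12 13 14 15 16
G :  0  1  0  1  0  1  0  1  0  1  0  1  0  1  0  1  0
G_B(16) = 0.
Combined Grundy value = 1 ⊕ 0 = 1.
A winning move leaves total XOR = 0, i.e. changes one component's Grundy value g to g ⊕ X where X is the current total.
Stack A: need g' = 1⊕1 = 0. Options: 22−1→G=0, 22−2→G=2. Hits: 1.
Stack B: need g' = 0⊕1 = 1. Options: 16−1→G=1, 16−3→G=1, 16−5→G=1. Hits: 3.

4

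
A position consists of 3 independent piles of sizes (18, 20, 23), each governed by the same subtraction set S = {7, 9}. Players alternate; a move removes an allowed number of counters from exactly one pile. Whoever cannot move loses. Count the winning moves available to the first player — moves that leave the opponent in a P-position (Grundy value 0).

All piles use S = {7, 9}:
n :  0  1  2  3  4  5  6  7  8  9 10 11 12 13 14 15 16 17 18 19 20 21 22 23
G :  0  0  0  0  0  0  0  1  1  1  1  1  1  1  2  2  0  0  0  0  0  0  0  1
Pile A: G(18) = 0.
Pile B: G(20) = 0.
Pile C: G(23) = 1.
Combined Grundy value = 0 ⊕ 0 ⊕ 1 = 1.
A winning move leaves total XOR = 0, i.e. changes one component's Grundy value g to g ⊕ X where X is the current total.
Pile A: need g' = 0⊕1 = 1. Options: 18−7→G=1, 18−9→G=1. Hits: 2.
Pile B: need g' = 0⊕1 = 1. Options: 20−7→G=1, 20−9→G=1. Hits: 2.
Pile C: need g' = 1⊕1 = 0. Options: 23−7→G=0, 23−9→G=2. Hits: 1.

5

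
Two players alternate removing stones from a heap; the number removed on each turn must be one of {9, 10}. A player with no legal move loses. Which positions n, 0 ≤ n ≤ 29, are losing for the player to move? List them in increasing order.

n :  0  1  2  3  4  5  6  7  8  9 10 11 12 13 14 15 16 17 18 19 20 21 22 23 24 25 26 27 28 29
G :  0  0  0  0  0  0  0  0  0  1  1  1  1  1  1  1  1  1  2  0  0  0  0  0  0  0  0  0  1  1
P-positions are exactly the n with G(n) = 0.

0, 1, 2, 3, 4, 5, 6, 7, 8, 19, 20, 21, 22, 23, 24, 25, 26, 27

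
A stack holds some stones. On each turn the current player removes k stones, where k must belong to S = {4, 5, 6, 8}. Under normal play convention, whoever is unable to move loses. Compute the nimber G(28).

G(0) = 0
G(1) = mex{} = 0
G(2) = mex{} = 0
G(3) = mex{} = 0
G(4) = mex{0} = 1
G(5) = mex{0,0} = 1
G(6) = mex{0,0,0} = 1
G(7) = mex{0,0,0} = 1
G(8) = mex{1,0,0,0} = 2
G(9) = mex{1,1,0,0} = 2
G(10) = mex{1,1,1,0} = 2
G(11) = mex{1,1,1,0} = 2
G(12) = mex{2,1,1,1} = 0
G(13) = mex{2,2,1,1} = 0
G(14) = mex{2,2,2,1} = 0
G(15) = mex{2,2,2,1} = 0
G(16) = mex{0,2,2,2} = 1
G(17) = mex{0,0,2,2} = 1
G(18) = mex{0,0,0,2} = 1
G(19) = mex{0,0,0,2} = 1
G(20) = mex{1,0,0,0} = 2
G(21) = mex{1,1,0,0} = 2
G(22) = mex{1,1,1,0} = 2
G(23) = mex{1,1,1,0} = 2
G(24) = mex{2,1,1,1} = 0
G(25) = mex{2,2,1,1} = 0
G(26) = mex{2,2,2,1} = 0
G(27) = mex{2,2,2,1} = 0
G(28) = mex{0,2,2,2} = 1

1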